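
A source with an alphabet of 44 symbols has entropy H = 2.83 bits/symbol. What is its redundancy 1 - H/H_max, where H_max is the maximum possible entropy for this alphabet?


H_max = log2(K) = log2(44) = 5.4594 bits/symbol. Redundancy = 1 - H/H_max = 1 - 2.83/5.4594 = 1 - 0.5184 = 0.4816

0.4816


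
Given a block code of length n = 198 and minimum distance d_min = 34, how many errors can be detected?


Detection capability = d_min - 1 = 34 - 1 = 33

33 errors


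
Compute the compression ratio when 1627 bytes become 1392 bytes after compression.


Ratio = original / compressed = 1627 / 1392 = 1.1688

1.1688


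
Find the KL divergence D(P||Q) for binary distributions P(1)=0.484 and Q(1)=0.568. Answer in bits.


KL = p*log2(p/q) + (1-p)*log2((1-p)/(1-q)) = 0.484*log2(0.484/0.568) + 0.516*log2(0.516/0.432) = 0.0205

0.0205 bits


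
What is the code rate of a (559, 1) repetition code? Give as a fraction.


Rate = k/n = 1/559

1/559


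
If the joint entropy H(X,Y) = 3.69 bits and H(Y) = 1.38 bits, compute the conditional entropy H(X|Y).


H(X|Y) = H(X,Y) - H(Y) = 3.69 - 1.38 = 2.31

2.31 bits


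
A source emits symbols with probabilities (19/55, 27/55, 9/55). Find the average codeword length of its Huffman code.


Huffman construction (repeatedly merge the two least-probable nodes; each merge adds 1 bit to every symbol beneath it): 9/55 + 19/55 = 28/55; 27/55 + 28/55 = 1. Resulting codeword lengths (in the order the probabilities were given): (2, 1, 2). L_avg = sum(p_i * l_i) = 19/55*2 + 27/55*1 + 9/55*2 = 83/55 = 1.5091

1.5091 bits


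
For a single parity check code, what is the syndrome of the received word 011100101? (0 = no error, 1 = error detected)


Syndrome = XOR of all bits = 0 XOR 1 XOR 1 XOR 1 XOR 0 XOR 0 XOR 1 XOR 0 XOR 1 = 1

1


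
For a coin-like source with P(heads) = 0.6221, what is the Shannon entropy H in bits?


H = -p*log2(p) - (1-p)*log2(1-p). -0.6221*log2(0.6221) = 0.426003; -0.3779*log2(0.3779) = 0.530543. H = 0.426003 + 0.530543 = 0.9565

0.9565 bits


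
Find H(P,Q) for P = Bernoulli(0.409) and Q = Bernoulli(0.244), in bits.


H(P,Q) = -p*log2(q) - (1-p)*log2(1-q). -0.409*log2(0.244) = 0.832334; -0.591*log2(0.756) = 0.238493. H(P,Q) = 0.832334 + 0.238493 = 1.0708

1.0708 bits


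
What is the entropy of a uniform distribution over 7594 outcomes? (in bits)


H = log2(n) = log2(7594) = 12.8906

12.8906 bits


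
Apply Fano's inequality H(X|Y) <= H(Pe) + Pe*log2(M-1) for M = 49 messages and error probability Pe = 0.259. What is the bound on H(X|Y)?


H(Pe) = -Pe*log2(Pe) - (1-Pe)*log2(1-Pe) = -0.259*log2(0.259) - 0.741*log2(0.741) = 0.504785 + 0.320449 = 0.8252. Pe*log2(M-1) = 0.259*log2(48) = 1.446505. Bound = H(Pe) + Pe*log2(M-1) = 0.504785 + 0.320449 + 1.446505 = 2.2717

2.2717 bits


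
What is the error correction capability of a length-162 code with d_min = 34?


Correction capability = floor((d-1)/2) = floor((34-1)/2) = 16

16 errors


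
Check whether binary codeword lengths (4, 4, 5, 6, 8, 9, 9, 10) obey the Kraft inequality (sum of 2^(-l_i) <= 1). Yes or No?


Kraft sum = sum(2^(-l_i)) = 0.1807, need <= 1. Result: satisfied (a binary prefix-free code with these lengths exists)

Yes


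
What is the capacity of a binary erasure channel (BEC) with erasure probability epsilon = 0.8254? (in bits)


C = 1 - epsilon = 1 - 0.8254 = 0.1746

0.1746 bits


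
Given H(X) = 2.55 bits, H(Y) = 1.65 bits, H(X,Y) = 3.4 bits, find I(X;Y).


I(X;Y) = H(X) + H(Y) - H(X,Y) = 2.55 + 1.65 - 3.4 = 0.8

0.8 bits


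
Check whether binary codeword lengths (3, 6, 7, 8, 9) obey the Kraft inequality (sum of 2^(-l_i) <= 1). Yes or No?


Kraft sum = sum(2^(-l_i)) = 0.1543, need <= 1. Result: satisfied (a binary prefix-free code with these lengths exists)

Yes


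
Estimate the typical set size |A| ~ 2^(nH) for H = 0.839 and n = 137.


log2|A_typical| = nH = 137 * 0.839 = 114.943, so |A_typical| ~ 2^114.943 = 3.993e+34

3.993e+34


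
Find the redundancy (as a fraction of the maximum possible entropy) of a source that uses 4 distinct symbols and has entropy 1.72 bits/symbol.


H_max = log2(K) = log2(4) = 2.0 bits/symbol. Redundancy = 1 - H/H_max = 1 - 1.72/2.0 = 1 - 0.86 = 0.14

0.14


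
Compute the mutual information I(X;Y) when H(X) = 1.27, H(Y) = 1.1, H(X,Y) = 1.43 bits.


I(X;Y) = H(X) + H(Y) - H(X,Y) = 1.27 + 1.1 - 1.43 = 0.94

0.94 bits


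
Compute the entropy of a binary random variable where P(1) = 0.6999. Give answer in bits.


H = -p*log2(p) - (1-p)*log2(1-p). -0.6999*log2(0.6999) = 0.360294; -0.3001*log2(0.3001) = 0.521119. H = 0.360294 + 0.521119 = 0.8814

0.8814 bits


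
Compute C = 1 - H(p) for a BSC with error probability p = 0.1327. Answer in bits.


H(p) = -p*log2(p) - (1-p)*log2(1-p) = -0.1327*log2(0.1327) - 0.8673*log2(0.8673) = 0.386656 + 0.178141 = 0.5648. C = 1 - H(p) = 1 - 0.5648 = 0.4352

0.4352 bits


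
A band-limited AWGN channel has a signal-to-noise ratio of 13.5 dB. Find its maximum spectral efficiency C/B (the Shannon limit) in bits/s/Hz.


SNR_linear = 10^(13.5/10) = 22.3872; C/B = log2(1 + SNR_linear) = log2(1 + 22.3872) = 4.5476

4.5476 bits/s/Hz


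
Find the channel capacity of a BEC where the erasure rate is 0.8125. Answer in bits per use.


C = 1 - epsilon = 1 - 0.8125 = 0.1875

0.1875 bits


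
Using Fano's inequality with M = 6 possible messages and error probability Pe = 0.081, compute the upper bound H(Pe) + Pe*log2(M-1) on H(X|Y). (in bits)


H(Pe) = -Pe*log2(Pe) - (1-Pe)*log2(1-Pe) = -0.081*log2(0.081) - 0.919*log2(0.919) = 0.293701 + 0.111992 = 0.4057. Pe*log2(M-1) = 0.081*log2(5) = 0.188076. Bound = H(Pe) + Pe*log2(M-1) = 0.293701 + 0.111992 + 0.188076 = 0.5938

0.5938 bits


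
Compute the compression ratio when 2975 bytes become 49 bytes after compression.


Ratio = original / compressed = 2975 / 49 = 60.7143

60.7143


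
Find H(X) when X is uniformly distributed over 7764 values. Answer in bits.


H = log2(n) = log2(7764) = 12.9226

12.9226 bits


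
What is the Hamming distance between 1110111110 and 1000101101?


Count differing positions: . ^ ^ . . ^ . . ^ ^ = 5 differences

5


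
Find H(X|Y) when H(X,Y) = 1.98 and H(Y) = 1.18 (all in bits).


H(X|Y) = H(X,Y) - H(Y) = 1.98 - 1.18 = 0.8

0.8 bits


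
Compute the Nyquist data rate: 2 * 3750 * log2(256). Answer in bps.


Rate = 2 * B * log2(M) = 2 * 3750 * 8.0 = 60000.0

60000.0 bps


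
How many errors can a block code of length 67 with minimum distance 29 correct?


Correction capability = floor((d-1)/2) = floor((29-1)/2) = 14

14 errors


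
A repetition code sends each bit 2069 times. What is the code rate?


Rate = k/n = 1/2069

1/2069


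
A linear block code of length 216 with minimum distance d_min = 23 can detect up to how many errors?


Detection capability = d_min - 1 = 23 - 1 = 22

22 errors


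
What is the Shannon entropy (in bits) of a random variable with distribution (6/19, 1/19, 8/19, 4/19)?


H = -sum(p_i * log2(p_i)). Terms: -(6/19)*log2(6/19) = 0.525147; -(1/19)*log2(1/19) = 0.223575; -(8/19)*log2(8/19) = 0.525443; -(4/19)*log2(4/19) = 0.473248. H = 0.525147 + 0.223575 + 0.525443 + 0.473248 = 1.7474

1.7474 bits


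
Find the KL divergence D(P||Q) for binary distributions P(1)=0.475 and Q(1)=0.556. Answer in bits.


KL = p*log2(p/q) + (1-p)*log2((1-p)/(1-q)) = 0.475*log2(0.475/0.556) + 0.525*log2(0.525/0.444) = 0.019

0.019 bits


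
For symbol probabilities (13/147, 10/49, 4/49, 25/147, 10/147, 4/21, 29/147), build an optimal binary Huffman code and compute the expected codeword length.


Huffman construction (repeatedly merge the two least-probable nodes; each merge adds 1 bit to every symbol beneath it): 10/147 + 4/49 = 22/147; 13/147 + 22/147 = 5/21; 25/147 + 4/21 = 53/147; 29/147 + 10/49 = 59/147; 5/21 + 53/147 = 88/147; 59/147 + 88/147 = 1. Resulting codeword lengths (in the order the probabilities were given): (3, 2, 4, 3, 4, 3, 2). L_avg = sum(p_i * l_i) = 13/147*3 + 10/49*2 + 4/49*4 + 25/147*3 + 10/147*4 + 4/21*3 + 29/147*2 = 404/147 = 2.7483

2.7483 bits


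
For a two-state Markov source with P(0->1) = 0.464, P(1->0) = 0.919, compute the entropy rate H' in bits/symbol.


Stationary distribution: pi_0 = p10/(p01+p10) = 0.6645, pi_1 = 0.3355. Entropy rate H' = pi_0*H(p01) + pi_1*H(p10) = 0.6645*0.9963 + 0.3355*0.4057 = 0.7981

0.7981 bits/symbol


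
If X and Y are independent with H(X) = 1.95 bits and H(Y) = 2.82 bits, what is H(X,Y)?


For independent variables, H(X,Y) = H(X) + H(Y) = 1.95 + 2.82 = 4.77

4.77 bits


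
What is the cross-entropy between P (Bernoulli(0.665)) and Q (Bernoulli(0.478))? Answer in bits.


H(P,Q) = -p*log2(q) - (1-p)*log2(1-q). -0.665*log2(0.478) = 0.708170; -0.335*log2(0.522) = 0.314189. H(P,Q) = 0.708170 + 0.314189 = 1.0224

1.0224 bits


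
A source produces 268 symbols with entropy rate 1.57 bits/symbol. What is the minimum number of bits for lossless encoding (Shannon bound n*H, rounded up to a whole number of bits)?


Minimum bits >= n * H = 268 * 1.57 = 420.76, rounded up to a whole number of bits = 421

421 bits


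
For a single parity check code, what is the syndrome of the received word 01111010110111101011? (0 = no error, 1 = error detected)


Syndrome = XOR of all bits = 0 XOR 1 XOR 1 XOR 1 XOR 1 XOR 0 XOR 1 XOR 0 XOR 1 XOR 1 XOR 0 XOR 1 XOR 1 XOR 1 XOR 1 XOR 0 XOR 1 XOR 0 XOR 1 XOR 1 = 0

0


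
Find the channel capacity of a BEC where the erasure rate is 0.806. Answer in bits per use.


C = 1 - epsilon = 1 - 0.806 = 0.194

0.194 bits


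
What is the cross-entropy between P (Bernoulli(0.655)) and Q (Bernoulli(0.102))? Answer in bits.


H(P,Q) = -p*log2(q) - (1-p)*log2(1-q). -0.655*log2(0.102) = 2.157150; -0.345*log2(0.898) = 0.053548. H(P,Q) = 2.157150 + 0.053548 = 2.2107

2.2107 bits


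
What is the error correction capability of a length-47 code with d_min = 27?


Correction capability = floor((d-1)/2) = floor((27-1)/2) = 13

13 errors


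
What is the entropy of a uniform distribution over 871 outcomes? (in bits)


H = log2(n) = log2(871) = 9.7665

9.7665 bits


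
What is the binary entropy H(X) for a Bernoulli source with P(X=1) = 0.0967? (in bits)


H = -p*log2(p) - (1-p)*log2(1-p). -0.0967*log2(0.0967) = 0.325912; -0.9033*log2(0.9033) = 0.132535. H = 0.325912 + 0.132535 = 0.4584

0.4584 bits


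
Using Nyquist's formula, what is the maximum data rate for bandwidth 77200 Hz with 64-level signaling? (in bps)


Rate = 2 * B * log2(M) = 2 * 77200 * 6.0 = 926400.0

926400.0 bps


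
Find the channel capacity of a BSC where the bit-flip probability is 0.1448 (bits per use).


H(p) = -p*log2(p) - (1-p)*log2(1-p) = -0.1448*log2(0.1448) - 0.8552*log2(0.8552) = 0.403683 + 0.192990 = 0.5967. C = 1 - H(p) = 1 - 0.5967 = 0.4033

0.4033 bits


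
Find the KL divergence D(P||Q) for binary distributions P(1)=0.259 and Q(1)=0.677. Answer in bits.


KL = p*log2(p/q) + (1-p)*log2((1-p)/(1-q)) = 0.259*log2(0.259/0.677) + 0.741*log2(0.741/0.323) = 0.5286

0.5286 bits


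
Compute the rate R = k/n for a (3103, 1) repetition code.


Rate = k/n = 1/3103

1/3103


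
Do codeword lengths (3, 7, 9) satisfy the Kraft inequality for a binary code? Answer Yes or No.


Kraft sum = sum(2^(-l_i)) = 0.1348, need <= 1. Result: satisfied (a binary prefix-free code with these lengths exists)

Yes


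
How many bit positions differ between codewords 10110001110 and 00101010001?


Count differing positions: ^ . . ^ ^ . ^ ^ ^ ^ ^ = 8 differences

8


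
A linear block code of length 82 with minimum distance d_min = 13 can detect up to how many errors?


Detection capability = d_min - 1 = 13 - 1 = 12

12 errors


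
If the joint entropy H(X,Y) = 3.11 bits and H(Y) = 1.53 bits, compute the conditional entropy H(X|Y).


H(X|Y) = H(X,Y) - H(Y) = 3.11 - 1.53 = 1.58

1.58 bits


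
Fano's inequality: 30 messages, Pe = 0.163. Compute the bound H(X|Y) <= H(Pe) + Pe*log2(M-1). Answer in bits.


H(Pe) = -Pe*log2(Pe) - (1-Pe)*log2(1-Pe) = -0.163*log2(0.163) - 0.837*log2(0.837) = 0.426580 + 0.214858 = 0.6414. Pe*log2(M-1) = 0.163*log2(29) = 0.791851. Bound = H(Pe) + Pe*log2(M-1) = 0.426580 + 0.214858 + 0.791851 = 1.4333

1.4333 bits


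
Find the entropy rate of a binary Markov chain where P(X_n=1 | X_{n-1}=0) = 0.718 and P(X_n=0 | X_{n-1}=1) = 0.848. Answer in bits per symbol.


Stationary distribution: pi_0 = p10/(p01+p10) = 0.5415, pi_1 = 0.4585. Entropy rate H' = pi_0*H(p01) + pi_1*H(p10) = 0.5415*0.8582 + 0.4585*0.6148 = 0.7466

0.7466 bits/symbol


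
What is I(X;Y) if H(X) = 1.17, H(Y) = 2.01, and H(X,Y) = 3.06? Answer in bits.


I(X;Y) = H(X) + H(Y) - H(X,Y) = 1.17 + 2.01 - 3.06 = 0.12

0.12 bits


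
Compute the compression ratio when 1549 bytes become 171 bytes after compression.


Ratio = original / compressed = 1549 / 171 = 9.0585

9.0585


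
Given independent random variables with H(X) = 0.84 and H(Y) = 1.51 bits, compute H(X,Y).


For independent variables, H(X,Y) = H(X) + H(Y) = 0.84 + 1.51 = 2.35

2.35 bits


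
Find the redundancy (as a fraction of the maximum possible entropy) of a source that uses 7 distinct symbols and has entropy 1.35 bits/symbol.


H_max = log2(K) = log2(7) = 2.8074 bits/symbol. Redundancy = 1 - H/H_max = 1 - 1.35/2.8074 = 1 - 0.4809 = 0.5191

0.5191


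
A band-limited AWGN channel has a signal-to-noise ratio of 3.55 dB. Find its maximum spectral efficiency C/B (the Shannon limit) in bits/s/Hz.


SNR_linear = 10^(3.55/10) = 2.2646; C/B = log2(1 + SNR_linear) = log2(1 + 2.2646) = 1.7069

1.7069 bits/s/Hz


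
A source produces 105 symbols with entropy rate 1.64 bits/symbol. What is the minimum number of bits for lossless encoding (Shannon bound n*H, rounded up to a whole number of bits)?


Minimum bits >= n * H = 105 * 1.64 = 172.2, rounded up to a whole number of bits = 173

173 bits


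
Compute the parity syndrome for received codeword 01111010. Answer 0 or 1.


Syndrome = XOR of all bits = 0 XOR 1 XOR 1 XOR 1 XOR 1 XOR 0 XOR 1 XOR 0 = 1

1


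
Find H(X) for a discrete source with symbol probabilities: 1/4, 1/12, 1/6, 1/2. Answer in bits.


H = -sum(p_i * log2(p_i)). Terms: -(1/4)*log2(1/4) = 0.500000; -(1/12)*log2(1/12) = 0.298747; -(1/6)*log2(1/6) = 0.430827; -(1/2)*log2(1/2) = 0.500000. H = 0.500000 + 0.298747 + 0.430827 + 0.500000 = 1.7296

1.7296 bits


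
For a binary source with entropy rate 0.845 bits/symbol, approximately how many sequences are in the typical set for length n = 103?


log2|A_typical| = nH = 103 * 0.845 = 87.035, so |A_typical| ~ 2^87.035 = 1.585e+26

1.585e+26


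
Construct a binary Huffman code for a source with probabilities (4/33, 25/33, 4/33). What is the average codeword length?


Huffman construction (repeatedly merge the two least-probable nodes; each merge adds 1 bit to every symbol beneath it): 4/33 + 4/33 = 8/33; 8/33 + 25/33 = 1. Resulting codeword lengths (in the order the probabilities were given): (2, 1, 2). L_avg = sum(p_i * l_i) = 4/33*2 + 25/33*1 + 4/33*2 = 41/33 = 1.2424

1.2424 bits


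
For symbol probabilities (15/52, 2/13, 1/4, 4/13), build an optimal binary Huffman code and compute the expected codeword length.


Huffman construction (repeatedly merge the two least-probable nodes; each merge adds 1 bit to every symbol beneath it): 2/13 + 1/4 = 21/52; 15/52 + 4/13 = 31/52; 21/52 + 31/52 = 1. Resulting codeword lengths (in the order the probabilities were given): (2, 2, 2, 2). L_avg = sum(p_i * l_i) = 15/52*2 + 2/13*2 + 1/4*2 + 4/13*2 = 2

2.0 bits


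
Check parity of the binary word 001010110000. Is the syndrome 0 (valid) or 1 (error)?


Syndrome = XOR of all bits = 0 XOR 0 XOR 1 XOR 0 XOR 1 XOR 0 XOR 1 XOR 1 XOR 0 XOR 0 XOR 0 XOR 0 = 0

0


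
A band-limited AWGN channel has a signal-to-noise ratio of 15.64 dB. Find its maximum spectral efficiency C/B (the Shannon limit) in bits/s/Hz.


SNR_linear = 10^(15.64/10) = 36.6438; C/B = log2(1 + SNR_linear) = log2(1 + 36.6438) = 5.2343

5.2343 bits/s/Hz


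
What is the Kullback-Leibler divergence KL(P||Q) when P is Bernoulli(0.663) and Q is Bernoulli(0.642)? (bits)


KL = p*log2(p/q) + (1-p)*log2((1-p)/(1-q)) = 0.663*log2(0.663/0.642) + 0.337*log2(0.337/0.358) = 0.0014

0.0014 bits


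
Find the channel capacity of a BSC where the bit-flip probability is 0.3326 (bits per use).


H(p) = -p*log2(p) - (1-p)*log2(1-p) = -0.3326*log2(0.3326) - 0.6674*log2(0.6674) = 0.528215 + 0.389345 = 0.9176. C = 1 - H(p) = 1 - 0.9176 = 0.0824

0.0824 bits


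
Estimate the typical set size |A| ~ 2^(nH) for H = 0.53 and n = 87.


log2|A_typical| = nH = 87 * 0.53 = 46.11, so |A_typical| ~ 2^46.11 = 7.594e+13

7.594e+13


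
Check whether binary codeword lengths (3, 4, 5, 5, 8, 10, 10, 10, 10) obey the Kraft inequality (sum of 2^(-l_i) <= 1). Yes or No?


Kraft sum = sum(2^(-l_i)) = 0.2578, need <= 1. Result: satisfied (a binary prefix-free code with these lengths exists)

Yes


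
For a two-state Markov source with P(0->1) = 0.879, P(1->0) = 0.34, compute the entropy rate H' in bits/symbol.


Stationary distribution: pi_0 = p10/(p01+p10) = 0.2789, pi_1 = 0.7211. Entropy rate H' = pi_0*H(p01) + pi_1*H(p10) = 0.2789*0.5322 + 0.7211*0.9248 = 0.8153

0.8153 bits/symbol


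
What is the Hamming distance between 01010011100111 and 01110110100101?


Count differing positions: . . ^ . . ^ . ^ . . . . ^ . = 4 differences

4


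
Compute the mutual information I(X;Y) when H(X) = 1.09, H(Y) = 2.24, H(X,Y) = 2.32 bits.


I(X;Y) = H(X) + H(Y) - H(X,Y) = 1.09 + 2.24 - 2.32 = 1.01

1.01 bits


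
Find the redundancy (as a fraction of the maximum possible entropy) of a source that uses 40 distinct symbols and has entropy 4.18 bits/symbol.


H_max = log2(K) = log2(40) = 5.3219 bits/symbol. Redundancy = 1 - H/H_max = 1 - 4.18/5.3219 = 1 - 0.7854 = 0.2146

0.2146


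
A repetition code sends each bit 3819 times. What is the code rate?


Rate = k/n = 1/3819

1/3819


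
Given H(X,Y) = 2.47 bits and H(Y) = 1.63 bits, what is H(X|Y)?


H(X|Y) = H(X,Y) - H(Y) = 2.47 - 1.63 = 0.84

0.84 bits


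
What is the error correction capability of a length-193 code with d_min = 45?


Correction capability = floor((d-1)/2) = floor((45-1)/2) = 22

22 errors


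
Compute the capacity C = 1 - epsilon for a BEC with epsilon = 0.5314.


C = 1 - epsilon = 1 - 0.5314 = 0.4686

0.4686 bits


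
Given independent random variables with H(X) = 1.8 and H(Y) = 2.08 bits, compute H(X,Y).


For independent variables, H(X,Y) = H(X) + H(Y) = 1.8 + 2.08 = 3.88

3.88 bits


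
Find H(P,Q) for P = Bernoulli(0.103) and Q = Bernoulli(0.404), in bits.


H(P,Q) = -p*log2(q) - (1-p)*log2(1-q). -0.103*log2(0.404) = 0.134680; -0.897*log2(0.596) = 0.669714. H(P,Q) = 0.134680 + 0.669714 = 0.8044

0.8044 bits


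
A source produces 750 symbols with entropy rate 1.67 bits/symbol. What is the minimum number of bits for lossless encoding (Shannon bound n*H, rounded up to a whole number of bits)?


Minimum bits >= n * H = 750 * 1.67 = 1252.5, rounded up to a whole number of bits = 1253

1253 bits


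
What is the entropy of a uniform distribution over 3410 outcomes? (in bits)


H = log2(n) = log2(3410) = 11.7356

11.7356 bits


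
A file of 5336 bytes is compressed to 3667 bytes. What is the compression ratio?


Ratio = original / compressed = 5336 / 3667 = 1.4551

1.4551


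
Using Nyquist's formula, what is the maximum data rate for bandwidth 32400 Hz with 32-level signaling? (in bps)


Rate = 2 * B * log2(M) = 2 * 32400 * 5.0 = 324000.0

324000.0 bps


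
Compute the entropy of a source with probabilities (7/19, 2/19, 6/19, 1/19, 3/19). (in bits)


H = -sum(p_i * log2(p_i)). Terms: -(7/19)*log2(7/19) = 0.530737; -(2/19)*log2(2/19) = 0.341887; -(6/19)*log2(6/19) = 0.525147; -(1/19)*log2(1/19) = 0.223575; -(3/19)*log2(3/19) = 0.420468. H = 0.530737 + 0.341887 + 0.525147 + 0.223575 + 0.420468 = 2.0418

2.0418 bits


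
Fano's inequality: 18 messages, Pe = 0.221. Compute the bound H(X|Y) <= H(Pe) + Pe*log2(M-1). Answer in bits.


H(Pe) = -Pe*log2(Pe) - (1-Pe)*log2(1-Pe) = -0.221*log2(0.221) - 0.779*log2(0.779) = 0.481312 + 0.280677 = 0.762. Pe*log2(M-1) = 0.221*log2(17) = 0.903329. Bound = H(Pe) + Pe*log2(M-1) = 0.481312 + 0.280677 + 0.903329 = 1.6653

1.6653 bits


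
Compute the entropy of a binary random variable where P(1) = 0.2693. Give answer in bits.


H = -p*log2(p) - (1-p)*log2(1-p). -0.2693*log2(0.2693) = 0.509708; -0.7307*log2(0.7307) = 0.330751. H = 0.509708 + 0.330751 = 0.8405

0.8405 bits


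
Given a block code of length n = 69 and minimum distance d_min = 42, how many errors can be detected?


Detection capability = d_min - 1 = 42 - 1 = 41

41 errors


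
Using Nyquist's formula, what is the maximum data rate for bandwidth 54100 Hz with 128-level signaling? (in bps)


Rate = 2 * B * log2(M) = 2 * 54100 * 7.0 = 757400.0

757400.0 bps


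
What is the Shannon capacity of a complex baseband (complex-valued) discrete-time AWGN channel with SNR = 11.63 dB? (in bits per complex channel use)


SNR_linear = 10^(11.63/10) = 14.5546; C = log2(1 + SNR_linear) = log2(1 + 14.5546) = 3.9593

3.9593 bits/channel use


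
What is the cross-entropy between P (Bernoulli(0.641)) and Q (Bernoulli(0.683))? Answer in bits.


H(P,Q) = -p*log2(q) - (1-p)*log2(1-q). -0.641*log2(0.683) = 0.352577; -0.359*log2(0.317) = 0.595023. H(P,Q) = 0.352577 + 0.595023 = 0.9476

0.9476 bits


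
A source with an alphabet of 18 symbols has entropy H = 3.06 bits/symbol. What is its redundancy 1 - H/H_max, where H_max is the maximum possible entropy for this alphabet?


H_max = log2(K) = log2(18) = 4.1699 bits/symbol. Redundancy = 1 - H/H_max = 1 - 3.06/4.1699 = 1 - 0.7338 = 0.2662

0.2662


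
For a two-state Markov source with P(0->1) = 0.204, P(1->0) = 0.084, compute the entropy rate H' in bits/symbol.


Stationary distribution: pi_0 = p10/(p01+p10) = 0.2917, pi_1 = 0.7083. Entropy rate H' = pi_0*H(p01) + pi_1*H(p10) = 0.2917*0.7299 + 0.7083*0.4161 = 0.5076

0.5076 bits/symbol


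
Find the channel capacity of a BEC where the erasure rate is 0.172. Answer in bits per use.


C = 1 - epsilon = 1 - 0.172 = 0.828

0.828 bits


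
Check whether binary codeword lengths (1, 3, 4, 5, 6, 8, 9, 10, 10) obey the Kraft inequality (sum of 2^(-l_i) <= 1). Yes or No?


Kraft sum = sum(2^(-l_i)) = 0.7422, need <= 1. Result: satisfied (a binary prefix-free code with these lengths exists)

Yes


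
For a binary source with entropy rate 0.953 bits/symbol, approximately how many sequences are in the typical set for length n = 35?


log2|A_typical| = nH = 35 * 0.953 = 33.355, so |A_typical| ~ 2^33.355 = 1.099e+10

1.099e+10


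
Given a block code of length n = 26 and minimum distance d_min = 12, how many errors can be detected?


Detection capability = d_min - 1 = 12 - 1 = 11

11 errors


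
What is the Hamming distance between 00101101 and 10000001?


Count differing positions: ^ . ^ . ^ ^ . . = 4 differences

4


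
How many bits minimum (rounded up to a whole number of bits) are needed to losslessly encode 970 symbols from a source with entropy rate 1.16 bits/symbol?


Minimum bits >= n * H = 970 * 1.16 = 1125.2, rounded up to a whole number of bits = 1126

1126 bits


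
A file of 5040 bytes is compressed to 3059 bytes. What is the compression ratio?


Ratio = original / compressed = 5040 / 3059 = 1.6476

1.6476


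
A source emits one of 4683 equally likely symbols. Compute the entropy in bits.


H = log2(n) = log2(4683) = 12.1932

12.1932 bits


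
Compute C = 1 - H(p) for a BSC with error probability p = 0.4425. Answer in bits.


H(p) = -p*log2(p) - (1-p)*log2(1-p) = -0.4425*log2(0.4425) - 0.5575*log2(0.5575) = 0.520491 + 0.469948 = 0.9904. C = 1 - H(p) = 1 - 0.9904 = 0.0096

0.0096 bits


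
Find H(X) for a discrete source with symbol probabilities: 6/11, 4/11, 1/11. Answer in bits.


H = -sum(p_i * log2(p_i)). Terms: -(6/11)*log2(6/11) = 0.476983; -(4/11)*log2(4/11) = 0.530702; -(1/11)*log2(1/11) = 0.314494. H = 0.476983 + 0.530702 + 0.314494 = 1.3222

1.3222 bits


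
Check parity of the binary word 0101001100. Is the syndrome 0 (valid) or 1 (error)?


Syndrome = XOR of all bits = 0 XOR 1 XOR 0 XOR 1 XOR 0 XOR 0 XOR 1 XOR 1 XOR 0 XOR 0 = 0

0


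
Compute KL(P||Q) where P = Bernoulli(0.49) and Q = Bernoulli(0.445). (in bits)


KL = p*log2(p/q) + (1-p)*log2((1-p)/(1-q)) = 0.49*log2(0.49/0.445) + 0.51*log2(0.51/0.555) = 0.0059

0.0059 bits


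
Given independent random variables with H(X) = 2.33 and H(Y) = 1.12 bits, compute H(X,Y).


For independent variables, H(X,Y) = H(X) + H(Y) = 2.33 + 1.12 = 3.45

3.45 bits


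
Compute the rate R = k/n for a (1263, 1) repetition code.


Rate = k/n = 1/1263

1/1263


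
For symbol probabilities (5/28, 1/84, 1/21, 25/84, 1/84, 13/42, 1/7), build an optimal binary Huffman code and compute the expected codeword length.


Huffman construction (repeatedly merge the two least-probable nodes; each merge adds 1 bit to every symbol beneath it): 1/84 + 1/84 = 1/42; 1/42 + 1/21 = 1/14; 1/14 + 1/7 = 3/14; 5/28 + 3/14 = 11/28; 25/84 + 13/42 = 17/28; 11/28 + 17/28 = 1. Resulting codeword lengths (in the order the probabilities were given): (2, 5, 4, 2, 5, 2, 3). L_avg = sum(p_i * l_i) = 5/28*2 + 1/84*5 + 1/21*4 + 25/84*2 + 1/84*5 + 13/42*2 + 1/7*3 = 97/42 = 2.3095

2.3095 bits


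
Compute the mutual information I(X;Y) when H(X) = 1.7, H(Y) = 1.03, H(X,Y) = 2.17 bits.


I(X;Y) = H(X) + H(Y) - H(X,Y) = 1.7 + 1.03 - 2.17 = 0.56

0.56 bits


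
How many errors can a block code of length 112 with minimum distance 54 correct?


Correction capability = floor((d-1)/2) = floor((54-1)/2) = 26

26 errors


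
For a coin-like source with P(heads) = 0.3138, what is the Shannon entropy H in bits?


H = -p*log2(p) - (1-p)*log2(1-p). -0.3138*log2(0.3138) = 0.524700; -0.6862*log2(0.6862) = 0.372812. H = 0.524700 + 0.372812 = 0.8975

0.8975 bits


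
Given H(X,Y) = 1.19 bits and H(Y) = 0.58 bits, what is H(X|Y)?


H(X|Y) = H(X,Y) - H(Y) = 1.19 - 0.58 = 0.61

0.61 bits


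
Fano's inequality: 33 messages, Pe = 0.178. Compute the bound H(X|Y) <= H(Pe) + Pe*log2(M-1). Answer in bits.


H(Pe) = -Pe*log2(Pe) - (1-Pe)*log2(1-Pe) = -0.178*log2(0.178) - 0.822*log2(0.822) = 0.443229 + 0.232453 = 0.6757. Pe*log2(M-1) = 0.178*log2(32) = 0.890000. Bound = H(Pe) + Pe*log2(M-1) = 0.443229 + 0.232453 + 0.890000 = 1.5657

1.5657 bits


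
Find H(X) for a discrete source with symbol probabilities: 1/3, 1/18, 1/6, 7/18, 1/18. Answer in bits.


H = -sum(p_i * log2(p_i)). Terms: -(1/3)*log2(1/3) = 0.528321; -(1/18)*log2(1/18) = 0.231663; -(1/6)*log2(1/6) = 0.430827; -(7/18)*log2(7/18) = 0.529888; -(1/18)*log2(1/18) = 0.231663. H = 0.528321 + 0.231663 + 0.430827 + 0.529888 + 0.231663 = 1.9524

1.9524 bits


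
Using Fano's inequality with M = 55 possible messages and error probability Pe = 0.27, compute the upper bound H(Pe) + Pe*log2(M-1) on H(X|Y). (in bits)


H(Pe) = -Pe*log2(Pe) - (1-Pe)*log2(1-Pe) = -0.27*log2(0.27) - 0.73*log2(0.73) = 0.510022 + 0.331443 = 0.8415. Pe*log2(M-1) = 0.27*log2(54) = 1.553820. Bound = H(Pe) + Pe*log2(M-1) = 0.510022 + 0.331443 + 1.553820 = 2.3953

2.3953 bits


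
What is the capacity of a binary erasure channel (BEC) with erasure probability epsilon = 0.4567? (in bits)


C = 1 - epsilon = 1 - 0.4567 = 0.5433

0.5433 bits


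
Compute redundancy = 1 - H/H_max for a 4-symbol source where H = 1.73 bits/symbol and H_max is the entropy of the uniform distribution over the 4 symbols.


H_max = log2(K) = log2(4) = 2.0 bits/symbol. Redundancy = 1 - H/H_max = 1 - 1.73/2.0 = 1 - 0.865 = 0.135

0.135


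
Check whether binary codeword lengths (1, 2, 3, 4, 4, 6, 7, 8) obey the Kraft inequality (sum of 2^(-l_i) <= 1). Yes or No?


Kraft sum = sum(2^(-l_i)) = 1.0273, need <= 1. Result: violated (a binary prefix-free code with these lengths cannot exist)

No


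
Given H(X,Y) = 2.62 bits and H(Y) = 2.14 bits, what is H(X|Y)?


H(X|Y) = H(X,Y) - H(Y) = 2.62 - 2.14 = 0.48

0.48 bits


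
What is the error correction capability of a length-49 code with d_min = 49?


Correction capability = floor((d-1)/2) = floor((49-1)/2) = 24

24 errors


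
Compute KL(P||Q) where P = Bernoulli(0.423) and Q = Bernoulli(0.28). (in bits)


KL = p*log2(p/q) + (1-p)*log2((1-p)/(1-q)) = 0.423*log2(0.423/0.28) + 0.577*log2(0.577/0.72) = 0.0675

0.0675 bits


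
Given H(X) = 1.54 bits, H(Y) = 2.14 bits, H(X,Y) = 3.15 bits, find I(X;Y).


I(X;Y) = H(X) + H(Y) - H(X,Y) = 1.54 + 2.14 - 3.15 = 0.53

0.53 bits


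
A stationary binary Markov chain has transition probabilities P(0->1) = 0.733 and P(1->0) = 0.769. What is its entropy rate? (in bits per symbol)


Stationary distribution: pi_0 = p10/(p01+p10) = 0.512, pi_1 = 0.488. Entropy rate H' = pi_0*H(p01) + pi_1*H(p10) = 0.512*0.8371 + 0.488*0.7798 = 0.8091

0.8091 bits/symbol


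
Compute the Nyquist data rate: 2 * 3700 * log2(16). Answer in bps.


Rate = 2 * B * log2(M) = 2 * 3700 * 4.0 = 29600.0

29600.0 bps


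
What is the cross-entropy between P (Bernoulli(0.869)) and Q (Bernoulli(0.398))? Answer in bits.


H(P,Q) = -p*log2(q) - (1-p)*log2(1-q). -0.869*log2(0.398) = 1.155040; -0.131*log2(0.602) = 0.095914. H(P,Q) = 1.155040 + 0.095914 = 1.251

1.251 bits


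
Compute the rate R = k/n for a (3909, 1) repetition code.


Rate = k/n = 1/3909

1/3909


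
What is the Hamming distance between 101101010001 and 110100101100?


Count differing positions: . ^ ^ . . ^ ^ ^ ^ ^ . ^ = 8 differences

8


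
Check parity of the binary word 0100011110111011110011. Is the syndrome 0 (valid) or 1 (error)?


Syndrome = XOR of all bits = 0 XOR 1 XOR 0 XOR 0 XOR 0 XOR 1 XOR 1 XOR 1 XOR 1 XOR 0 XOR 1 XOR 1 XOR 1 XOR 0 XOR 1 XOR 1 XOR 1 XOR 1 XOR 0 XOR 0 XOR 1 XOR 1 = 0

0


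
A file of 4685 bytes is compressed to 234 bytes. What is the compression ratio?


Ratio = original / compressed = 4685 / 234 = 20.0214

20.0214


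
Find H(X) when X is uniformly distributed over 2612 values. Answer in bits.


H = log2(n) = log2(2612) = 11.3509

11.3509 bits


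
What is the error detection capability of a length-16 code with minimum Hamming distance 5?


Detection capability = d_min - 1 = 5 - 1 = 4

4 errors


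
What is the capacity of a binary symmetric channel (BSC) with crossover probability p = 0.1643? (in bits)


H(p) = -p*log2(p) - (1-p)*log2(1-p) = -0.1643*log2(0.1643) - 0.8357*log2(0.8357) = 0.428099 + 0.216399 = 0.6445. C = 1 - H(p) = 1 - 0.6445 = 0.3555

0.3555 bits


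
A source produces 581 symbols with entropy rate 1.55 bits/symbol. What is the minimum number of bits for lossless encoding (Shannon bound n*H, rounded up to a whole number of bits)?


Minimum bits >= n * H = 581 * 1.55 = 900.55, rounded up to a whole number of bits = 901

901 bits


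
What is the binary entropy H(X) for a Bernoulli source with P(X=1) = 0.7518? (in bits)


H = -p*log2(p) - (1-p)*log2(1-p). -0.7518*log2(0.7518) = 0.309425; -0.2482*log2(0.2482) = 0.498987. H = 0.309425 + 0.498987 = 0.8084

0.8084 bits


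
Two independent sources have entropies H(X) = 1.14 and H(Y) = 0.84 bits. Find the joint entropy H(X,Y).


For independent variables, H(X,Y) = H(X) + H(Y) = 1.14 + 0.84 = 1.98

1.98 bits


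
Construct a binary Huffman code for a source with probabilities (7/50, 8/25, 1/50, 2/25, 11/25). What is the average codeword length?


Huffman construction (repeatedly merge the two least-probable nodes; each merge adds 1 bit to every symbol beneath it): 1/50 + 2/25 = 1/10; 1/10 + 7/50 = 6/25; 6/25 + 8/25 = 14/25; 11/25 + 14/25 = 1. Resulting codeword lengths (in the order the probabilities were given): (3, 2, 4, 4, 1). L_avg = sum(p_i * l_i) = 7/50*3 + 8/25*2 + 1/50*4 + 2/25*4 + 11/25*1 = 19/10 = 1.9

1.9 bits


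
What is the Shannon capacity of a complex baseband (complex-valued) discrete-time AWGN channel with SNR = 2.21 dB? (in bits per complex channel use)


SNR_linear = 10^(2.21/10) = 1.6634; C = log2(1 + SNR_linear) = log2(1 + 1.6634) = 1.4133

1.4133 bits/channel use


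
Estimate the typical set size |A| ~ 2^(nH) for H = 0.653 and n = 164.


log2|A_typical| = nH = 164 * 0.653 = 107.092, so |A_typical| ~ 2^107.092 = 1.729e+32

1.729e+32


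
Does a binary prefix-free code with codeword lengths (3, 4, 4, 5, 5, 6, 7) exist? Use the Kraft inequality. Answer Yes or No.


Kraft sum = sum(2^(-l_i)) = 0.3359, need <= 1. Result: satisfied (a binary prefix-free code with these lengths exists)

Yes


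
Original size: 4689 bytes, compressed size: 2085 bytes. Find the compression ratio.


Ratio = original / compressed = 4689 / 2085 = 2.2489

2.2489


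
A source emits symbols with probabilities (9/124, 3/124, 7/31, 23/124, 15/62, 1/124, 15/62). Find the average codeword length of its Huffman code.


Huffman construction (repeatedly merge the two least-probable nodes; each merge adds 1 bit to every symbol beneath it): 1/124 + 3/124 = 1/31; 1/31 + 9/124 = 13/124; 13/124 + 23/124 = 9/31; 7/31 + 15/62 = 29/62; 15/62 + 9/31 = 33/62; 29/62 + 33/62 = 1. Resulting codeword lengths (in the order the probabilities were given): (4, 5, 2, 3, 2, 5, 2). L_avg = sum(p_i * l_i) = 9/124*4 + 3/124*5 + 7/31*2 + 23/124*3 + 15/62*2 + 1/124*5 + 15/62*2 = 301/124 = 2.4274

2.4274 bits


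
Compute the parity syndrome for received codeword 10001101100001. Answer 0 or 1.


Syndrome = XOR of all bits = 1 XOR 0 XOR 0 XOR 0 XOR 1 XOR 1 XOR 0 XOR 1 XOR 1 XOR 0 XOR 0 XOR 0 XOR 0 XOR 1 = 0

0


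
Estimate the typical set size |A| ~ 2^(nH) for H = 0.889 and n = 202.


log2|A_typical| = nH = 202 * 0.889 = 179.578, so |A_typical| ~ 2^179.578 = 1.144e+54

1.144e+54


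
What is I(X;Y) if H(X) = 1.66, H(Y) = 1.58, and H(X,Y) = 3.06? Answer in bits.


I(X;Y) = H(X) + H(Y) - H(X,Y) = 1.66 + 1.58 - 3.06 = 0.18

0.18 bits


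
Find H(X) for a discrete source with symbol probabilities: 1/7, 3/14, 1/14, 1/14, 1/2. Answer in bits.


H = -sum(p_i * log2(p_i)). Terms: -(1/7)*log2(1/7) = 0.401051; -(3/14)*log2(3/14) = 0.476227; -(1/14)*log2(1/14) = 0.271954; -(1/14)*log2(1/14) = 0.271954; -(1/2)*log2(1/2) = 0.500000. H = 0.401051 + 0.476227 + 0.271954 + 0.271954 + 0.500000 = 1.9212

1.9212 bits


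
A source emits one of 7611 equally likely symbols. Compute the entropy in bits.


H = log2(n) = log2(7611) = 12.8939

12.8939 bits


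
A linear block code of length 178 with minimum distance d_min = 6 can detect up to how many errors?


Detection capability = d_min - 1 = 6 - 1 = 5

5 errors


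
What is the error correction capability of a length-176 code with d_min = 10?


Correction capability = floor((d-1)/2) = floor((10-1)/2) = 4

4 errors


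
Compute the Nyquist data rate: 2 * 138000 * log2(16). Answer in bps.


Rate = 2 * B * log2(M) = 2 * 138000 * 4.0 = 1104000.0

1104000.0 bps


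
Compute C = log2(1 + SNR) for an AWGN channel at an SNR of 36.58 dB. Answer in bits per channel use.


SNR_linear = 10^(36.58/10) = 4549.8806; C = log2(1 + SNR_linear) = log2(1 + 4549.8806) = 12.1519

12.1519 bits/channel use


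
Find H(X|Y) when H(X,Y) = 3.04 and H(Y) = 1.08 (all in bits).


H(X|Y) = H(X,Y) - H(Y) = 3.04 - 1.08 = 1.96

1.96 bits


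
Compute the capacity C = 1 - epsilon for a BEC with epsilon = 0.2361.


C = 1 - epsilon = 1 - 0.2361 = 0.7639

0.7639 bits


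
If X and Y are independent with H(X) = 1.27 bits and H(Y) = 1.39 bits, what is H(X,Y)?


For independent variables, H(X,Y) = H(X) + H(Y) = 1.27 + 1.39 = 2.66

2.66 bits


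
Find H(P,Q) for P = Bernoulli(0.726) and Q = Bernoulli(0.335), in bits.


H(P,Q) = -p*log2(q) - (1-p)*log2(1-q). -0.726*log2(0.335) = 1.145459; -0.274*log2(0.665) = 0.161269. H(P,Q) = 1.145459 + 0.161269 = 1.3067

1.3067 bits


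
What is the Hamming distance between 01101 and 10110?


Count differing positions: ^ ^ . ^ ^ = 4 differences

4


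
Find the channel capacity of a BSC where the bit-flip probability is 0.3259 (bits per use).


H(p) = -p*log2(p) - (1-p)*log2(1-p) = -0.3259*log2(0.3259) - 0.6741*log2(0.6741) = 0.527143 + 0.383540 = 0.9107. C = 1 - H(p) = 1 - 0.9107 = 0.0893

0.0893 bits


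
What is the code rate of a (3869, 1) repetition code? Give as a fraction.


Rate = k/n = 1/3869

1/3869


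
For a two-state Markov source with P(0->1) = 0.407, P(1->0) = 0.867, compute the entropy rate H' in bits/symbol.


Stationary distribution: pi_0 = p10/(p01+p10) = 0.6805, pi_1 = 0.3195. Entropy rate H' = pi_0*H(p01) + pi_1*H(p10) = 0.6805*0.9749 + 0.3195*0.5656 = 0.8441

0.8441 bits/symbol


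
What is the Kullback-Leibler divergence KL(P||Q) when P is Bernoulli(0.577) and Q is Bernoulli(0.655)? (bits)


KL = p*log2(p/q) + (1-p)*log2((1-p)/(1-q)) = 0.577*log2(0.577/0.655) + 0.423*log2(0.423/0.345) = 0.0188

0.0188 bits


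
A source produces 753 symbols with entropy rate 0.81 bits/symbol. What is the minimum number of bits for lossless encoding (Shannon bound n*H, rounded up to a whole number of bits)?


Minimum bits >= n * H = 753 * 0.81 = 609.93, rounded up to a whole number of bits = 610

610 bits


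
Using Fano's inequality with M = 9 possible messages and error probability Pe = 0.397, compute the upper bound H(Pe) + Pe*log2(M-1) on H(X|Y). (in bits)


H(Pe) = -Pe*log2(Pe) - (1-Pe)*log2(1-Pe) = -0.397*log2(0.397) - 0.603*log2(0.603) = 0.529117 + 0.440051 = 0.9692. Pe*log2(M-1) = 0.397*log2(8) = 1.191000. Bound = H(Pe) + Pe*log2(M-1) = 0.529117 + 0.440051 + 1.191000 = 2.1602

2.1602 bits


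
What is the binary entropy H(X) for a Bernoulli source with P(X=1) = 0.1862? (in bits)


H = -p*log2(p) - (1-p)*log2(1-p). -0.1862*log2(0.1862) = 0.451549; -0.8138*log2(0.8138) = 0.241905. H = 0.451549 + 0.241905 = 0.6935

0.6935 bits


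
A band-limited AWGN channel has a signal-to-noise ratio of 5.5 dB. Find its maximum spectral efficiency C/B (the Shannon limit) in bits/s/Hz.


SNR_linear = 10^(5.5/10) = 3.5481; C/B = log2(1 + SNR_linear) = log2(1 + 3.5481) = 2.1853

2.1853 bits/s/Hz


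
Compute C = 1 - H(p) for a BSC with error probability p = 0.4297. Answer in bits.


H(p) = -p*log2(p) - (1-p)*log2(1-p) = -0.4297*log2(0.4297) - 0.5703*log2(0.5703) = 0.523632 + 0.462061 = 0.9857. C = 1 - H(p) = 1 - 0.9857 = 0.0143

0.0143 bits


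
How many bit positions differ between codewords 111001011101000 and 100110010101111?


Count differing positions: . ^ ^ ^ ^ ^ . . ^ . . . ^ ^ ^ = 9 differences

9


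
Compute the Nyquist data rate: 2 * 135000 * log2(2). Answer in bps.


Rate = 2 * B * log2(M) = 2 * 135000 * 1.0 = 270000.0

270000.0 bps


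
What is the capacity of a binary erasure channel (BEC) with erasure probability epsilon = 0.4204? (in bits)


C = 1 - epsilon = 1 - 0.4204 = 0.5796

0.5796 bits


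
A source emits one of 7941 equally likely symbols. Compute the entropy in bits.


H = log2(n) = log2(7941) = 12.9551

12.9551 bits


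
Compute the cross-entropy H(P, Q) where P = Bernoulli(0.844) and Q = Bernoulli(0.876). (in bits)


H(P,Q) = -p*log2(q) - (1-p)*log2(1-q). -0.844*log2(0.876) = 0.161202; -0.156*log2(0.124) = 0.469808. H(P,Q) = 0.161202 + 0.469808 = 0.631

0.631 bits


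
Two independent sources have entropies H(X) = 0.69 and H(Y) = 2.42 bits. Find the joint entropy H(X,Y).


For independent variables, H(X,Y) = H(X) + H(Y) = 0.69 + 2.42 = 3.11

3.11 bits


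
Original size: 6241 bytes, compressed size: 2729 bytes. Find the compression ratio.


Ratio = original / compressed = 6241 / 2729 = 2.2869

2.2869
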